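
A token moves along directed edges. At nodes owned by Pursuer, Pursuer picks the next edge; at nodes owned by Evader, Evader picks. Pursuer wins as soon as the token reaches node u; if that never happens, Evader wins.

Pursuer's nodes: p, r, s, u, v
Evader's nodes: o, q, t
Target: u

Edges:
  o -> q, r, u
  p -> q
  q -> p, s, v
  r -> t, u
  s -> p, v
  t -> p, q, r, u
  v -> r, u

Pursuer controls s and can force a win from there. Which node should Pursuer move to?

v

A0 = {u}
A1: add {r, v} — r (Pursuer) has r→u; v (Pursuer) has v→u.
A2: add {s} — s (Pursuer) has s→v.
A3 = A2; e.g. o (Evader) can still go to q. Fixed point.
From s, successor v is in the attractor (rank 1); the other successor p is not.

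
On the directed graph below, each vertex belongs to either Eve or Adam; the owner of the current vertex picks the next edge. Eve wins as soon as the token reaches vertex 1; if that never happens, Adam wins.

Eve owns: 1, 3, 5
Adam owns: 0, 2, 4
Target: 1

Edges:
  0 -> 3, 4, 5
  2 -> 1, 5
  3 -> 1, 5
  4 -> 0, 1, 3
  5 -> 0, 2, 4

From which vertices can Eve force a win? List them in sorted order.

1, 3

A0 = {1}
A1: add {3} — 3 (Eve) has 3→1.
A2 = A1; e.g. 0 (Adam) can still go to 4. Fixed point.
Eve's winning region = {1, 3}.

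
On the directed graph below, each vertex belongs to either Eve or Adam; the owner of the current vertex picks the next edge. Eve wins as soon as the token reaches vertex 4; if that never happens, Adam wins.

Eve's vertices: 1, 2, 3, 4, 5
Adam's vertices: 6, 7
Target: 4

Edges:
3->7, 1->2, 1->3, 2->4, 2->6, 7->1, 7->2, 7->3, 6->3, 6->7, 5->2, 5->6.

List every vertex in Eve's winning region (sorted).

1, 2, 4, 5

A0 = {4}
A1: add {2} — 2 (Eve) has 2→4.
A2: add {1, 5} — 1 (Eve) has 1→2; 5 (Eve) has 5→2.
A3 = A2; e.g. 3 (Eve) has no edge into A2. Fixed point.
Eve's winning region = {1, 2, 4, 5}.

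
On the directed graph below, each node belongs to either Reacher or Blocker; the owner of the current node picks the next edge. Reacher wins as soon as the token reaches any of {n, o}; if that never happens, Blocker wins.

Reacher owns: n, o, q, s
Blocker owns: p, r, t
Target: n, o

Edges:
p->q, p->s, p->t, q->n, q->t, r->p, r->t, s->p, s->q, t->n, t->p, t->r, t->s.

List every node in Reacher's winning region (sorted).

n, o, q, s

A0 = {n, o}
A1: add {q} — q (Reacher) has q→n.
A2: add {s} — s (Reacher) has s→q.
A3 = A2; e.g. p (Blocker) can still go to t. Fixed point.
Reacher's winning region = {n, o, q, s}.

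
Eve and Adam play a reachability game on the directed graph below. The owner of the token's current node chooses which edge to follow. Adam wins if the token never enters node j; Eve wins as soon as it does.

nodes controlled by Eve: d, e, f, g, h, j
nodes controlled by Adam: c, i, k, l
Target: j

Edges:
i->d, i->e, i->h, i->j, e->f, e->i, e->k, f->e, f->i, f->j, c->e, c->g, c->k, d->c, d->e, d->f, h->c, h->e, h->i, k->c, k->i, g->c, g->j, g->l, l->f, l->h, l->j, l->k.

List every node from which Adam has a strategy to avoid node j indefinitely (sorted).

c, k, l

A0 = {j}
A1: add {f, g} — f (Eve) has f→j; g (Eve) has g→j.
A2: add {d, e} — d (Eve) has d→f; e (Eve) has e→f.
A3: add {h} — h (Eve) has h→e.
A4: add {i} — i (Adam): all of {d, e, h, j} already in.
A5 = A4; e.g. c (Adam) can still go to k. Fixed point.
Eve's attractor = {d, e, f, g, h, i, j}; Adam avoids the target exactly from the complement.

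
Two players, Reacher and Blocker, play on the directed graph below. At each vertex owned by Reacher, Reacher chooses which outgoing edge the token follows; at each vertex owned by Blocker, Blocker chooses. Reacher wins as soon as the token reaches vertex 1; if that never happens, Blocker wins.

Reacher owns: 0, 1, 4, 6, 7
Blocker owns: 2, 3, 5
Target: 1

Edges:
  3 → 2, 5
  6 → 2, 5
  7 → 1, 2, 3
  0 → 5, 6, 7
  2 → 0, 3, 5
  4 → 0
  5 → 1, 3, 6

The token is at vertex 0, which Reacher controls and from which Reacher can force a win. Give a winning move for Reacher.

A0 = {1}
A1: add {7} — 7 (Reacher) has 7→1.
A2: add {0} — 0 (Reacher) has 0→7.
A3: add {4} — 4 (Reacher) has 4→0.
A4 = A3; e.g. 2 (Blocker) can still go to 3. Fixed point.
From 0, successor 7 is in the attractor (rank 1); the other successors 5, 6 are not.

7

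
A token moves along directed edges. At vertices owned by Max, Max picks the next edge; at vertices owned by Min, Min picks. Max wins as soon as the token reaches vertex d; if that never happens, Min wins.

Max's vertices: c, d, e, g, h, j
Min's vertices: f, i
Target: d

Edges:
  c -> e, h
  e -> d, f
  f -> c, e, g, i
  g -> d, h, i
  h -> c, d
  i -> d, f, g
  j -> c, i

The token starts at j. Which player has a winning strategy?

Max

A0 = {d}
A1: add {e, g, h} — e (Max) has e→d; g (Max) has g→d; h (Max) has h→d.
A2: add {c} — c (Max) has c→e.
A3: add {j} — j (Max) has j→c.
A4 = A3; e.g. f (Min) can still go to i. Fixed point.
j ∈ A3, so Max can force the target.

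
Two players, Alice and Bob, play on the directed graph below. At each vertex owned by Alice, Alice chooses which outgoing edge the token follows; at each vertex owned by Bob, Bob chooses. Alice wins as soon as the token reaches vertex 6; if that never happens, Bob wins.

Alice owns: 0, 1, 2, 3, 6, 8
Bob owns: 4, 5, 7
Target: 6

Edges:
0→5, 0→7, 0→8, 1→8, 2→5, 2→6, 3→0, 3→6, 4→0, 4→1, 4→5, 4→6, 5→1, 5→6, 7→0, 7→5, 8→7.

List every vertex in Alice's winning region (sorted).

A0 = {6}
A1: add {2, 3} — 2 (Alice) has 2→6; 3 (Alice) has 3→6.
A2 = A1; e.g. 0 (Alice) has no edge into A1. Fixed point.
Alice's winning region = {2, 3, 6}.

2, 3, 6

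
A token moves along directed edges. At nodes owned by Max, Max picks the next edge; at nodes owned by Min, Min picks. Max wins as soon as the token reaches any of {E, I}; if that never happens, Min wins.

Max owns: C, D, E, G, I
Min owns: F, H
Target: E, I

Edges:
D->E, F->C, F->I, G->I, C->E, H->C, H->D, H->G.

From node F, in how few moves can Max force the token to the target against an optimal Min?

2

A0 = {E, I}
A1: add {C, D, G} — C (Max) has C→E; D (Max) has D→E; G (Max) has G→I.
A2: add {F, H} — F (Min): all of {C, I} already in; H (Min): all of {C, D, G} already in.
A2 = all vertices. Fixed point.
F enters the attractor at level 2, so Max can force the target in 2 moves from there.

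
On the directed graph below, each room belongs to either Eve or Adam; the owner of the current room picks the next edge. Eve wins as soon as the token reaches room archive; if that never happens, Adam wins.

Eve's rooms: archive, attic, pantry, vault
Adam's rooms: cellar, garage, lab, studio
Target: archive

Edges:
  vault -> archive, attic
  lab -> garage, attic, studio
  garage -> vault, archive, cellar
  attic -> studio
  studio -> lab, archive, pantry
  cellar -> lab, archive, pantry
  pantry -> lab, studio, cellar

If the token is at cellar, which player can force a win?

Adam

A0 = {archive}
A1: add {vault} — vault (Eve) has vault→archive.
A2 = A1; e.g. lab (Adam) can still go to garage. Fixed point.
cellar never enters the attractor, so Adam can avoid the target forever.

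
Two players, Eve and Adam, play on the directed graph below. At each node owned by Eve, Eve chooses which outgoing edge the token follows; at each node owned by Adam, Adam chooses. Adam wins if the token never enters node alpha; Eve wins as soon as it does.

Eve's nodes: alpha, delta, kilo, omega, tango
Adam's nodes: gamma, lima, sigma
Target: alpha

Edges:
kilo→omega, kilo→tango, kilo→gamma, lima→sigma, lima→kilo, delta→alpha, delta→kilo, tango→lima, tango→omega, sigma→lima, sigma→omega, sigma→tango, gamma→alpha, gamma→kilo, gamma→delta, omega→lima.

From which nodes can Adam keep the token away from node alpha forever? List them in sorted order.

A0 = {alpha}
A1: add {delta} — delta (Eve) has delta→alpha.
A2 = A1; e.g. sigma (Adam) can still go to lima. Fixed point.
Eve's attractor = {alpha, delta}; Adam avoids the target exactly from the complement.

gamma, kilo, lima, omega, sigma, tango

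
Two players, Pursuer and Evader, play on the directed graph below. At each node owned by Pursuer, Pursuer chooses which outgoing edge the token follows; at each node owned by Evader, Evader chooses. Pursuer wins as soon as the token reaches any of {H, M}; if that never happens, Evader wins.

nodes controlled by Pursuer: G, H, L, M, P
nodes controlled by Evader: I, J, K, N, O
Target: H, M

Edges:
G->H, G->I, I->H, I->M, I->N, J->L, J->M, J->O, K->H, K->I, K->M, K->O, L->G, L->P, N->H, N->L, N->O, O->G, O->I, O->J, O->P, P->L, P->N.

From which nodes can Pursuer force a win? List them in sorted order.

A0 = {H, M}
A1: add {G} — G (Pursuer) has G→H.
A2: add {L} — L (Pursuer) has L→G.
A3: add {P} — P (Pursuer) has P→L.
A4 = A3; e.g. I (Evader) can still go to N. Fixed point.
Pursuer's winning region = {G, H, L, M, P}.

G, H, L, M, P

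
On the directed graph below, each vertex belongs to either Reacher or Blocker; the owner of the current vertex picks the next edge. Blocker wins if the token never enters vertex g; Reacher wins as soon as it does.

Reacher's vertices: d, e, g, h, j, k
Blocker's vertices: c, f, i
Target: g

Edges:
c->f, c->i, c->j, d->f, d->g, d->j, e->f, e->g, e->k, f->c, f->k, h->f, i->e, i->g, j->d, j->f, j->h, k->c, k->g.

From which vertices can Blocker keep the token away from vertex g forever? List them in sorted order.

A0 = {g}
A1: add {d, e, k} — d (Reacher) has d→g; e (Reacher) has e→g; k (Reacher) has k→g.
A2: add {i, j} — i (Blocker): all of {e, g} already in; j (Reacher) has j→d.
A3 = A2; e.g. c (Blocker) can still go to f. Fixed point.
Reacher's attractor = {d, e, g, i, j, k}; Blocker avoids the target exactly from the complement.

c, f, h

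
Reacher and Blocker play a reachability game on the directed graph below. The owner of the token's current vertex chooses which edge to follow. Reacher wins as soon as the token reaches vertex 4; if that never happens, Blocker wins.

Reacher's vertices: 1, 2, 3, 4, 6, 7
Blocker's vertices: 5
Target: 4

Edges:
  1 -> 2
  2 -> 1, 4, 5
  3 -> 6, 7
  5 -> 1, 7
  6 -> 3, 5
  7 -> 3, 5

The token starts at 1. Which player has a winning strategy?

Reacher

A0 = {4}
A1: add {2} — 2 (Reacher) has 2→4.
A2: add {1} — 1 (Reacher) has 1→2.
A3 = A2; e.g. 3 (Reacher) has no edge into A2. Fixed point.
1 ∈ A2, so Reacher can force the target.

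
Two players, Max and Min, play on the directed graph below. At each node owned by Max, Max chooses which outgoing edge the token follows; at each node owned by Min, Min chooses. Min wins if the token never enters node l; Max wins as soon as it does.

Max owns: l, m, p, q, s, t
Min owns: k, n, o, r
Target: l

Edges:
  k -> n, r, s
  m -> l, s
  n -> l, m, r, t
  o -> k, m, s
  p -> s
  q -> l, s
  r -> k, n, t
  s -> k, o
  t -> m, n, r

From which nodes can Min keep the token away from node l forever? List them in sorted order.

A0 = {l}
A1: add {m, q} — m (Max) has m→l; q (Max) has q→l.
A2: add {t} — t (Max) has t→m.
A3 = A2; e.g. k (Min) can still go to n. Fixed point.
Max's attractor = {l, m, q, t}; Min avoids the target exactly from the complement.

k, n, o, p, r, s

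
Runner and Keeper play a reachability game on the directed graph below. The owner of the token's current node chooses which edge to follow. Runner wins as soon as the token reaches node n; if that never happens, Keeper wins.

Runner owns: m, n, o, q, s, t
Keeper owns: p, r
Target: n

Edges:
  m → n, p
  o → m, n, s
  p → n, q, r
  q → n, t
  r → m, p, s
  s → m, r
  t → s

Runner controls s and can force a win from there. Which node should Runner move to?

A0 = {n}
A1: add {m, o, q} — m (Runner) has m→n; o (Runner) has o→n; q (Runner) has q→n.
A2: add {s} — s (Runner) has s→m.
A3: add {t} — t (Runner) has t→s.
A4 = A3; e.g. p (Keeper) can still go to r. Fixed point.
From s, successor m is in the attractor (rank 1); the other successor r is not.

m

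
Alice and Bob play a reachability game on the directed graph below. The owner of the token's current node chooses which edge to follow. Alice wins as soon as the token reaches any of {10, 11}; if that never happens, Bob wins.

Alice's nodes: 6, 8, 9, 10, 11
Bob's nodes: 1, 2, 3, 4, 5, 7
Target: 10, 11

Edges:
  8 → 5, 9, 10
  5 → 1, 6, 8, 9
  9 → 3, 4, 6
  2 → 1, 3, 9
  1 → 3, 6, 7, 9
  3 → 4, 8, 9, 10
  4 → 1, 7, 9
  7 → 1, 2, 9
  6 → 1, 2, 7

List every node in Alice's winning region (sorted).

8, 10, 11

A0 = {10, 11}
A1: add {8} — 8 (Alice) has 8→10.
A2 = A1; e.g. 1 (Bob) can still go to 3. Fixed point.
Alice's winning region = {8, 10, 11}.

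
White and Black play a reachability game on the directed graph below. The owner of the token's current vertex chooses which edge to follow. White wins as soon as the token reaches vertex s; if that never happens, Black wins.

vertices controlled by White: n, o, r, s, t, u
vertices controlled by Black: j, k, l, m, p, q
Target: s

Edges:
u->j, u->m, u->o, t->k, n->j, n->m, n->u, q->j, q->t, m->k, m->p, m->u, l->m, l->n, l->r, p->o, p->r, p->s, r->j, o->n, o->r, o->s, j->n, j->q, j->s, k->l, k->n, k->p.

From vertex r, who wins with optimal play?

Black

A0 = {s}
A1: add {o} — o (White) has o→s.
A2: add {u} — u (White) has u→o.
A3: add {n} — n (White) has n→u.
A4 = A3; e.g. j (Black) can still go to q. Fixed point.
r never enters the attractor, so Black can avoid the target forever.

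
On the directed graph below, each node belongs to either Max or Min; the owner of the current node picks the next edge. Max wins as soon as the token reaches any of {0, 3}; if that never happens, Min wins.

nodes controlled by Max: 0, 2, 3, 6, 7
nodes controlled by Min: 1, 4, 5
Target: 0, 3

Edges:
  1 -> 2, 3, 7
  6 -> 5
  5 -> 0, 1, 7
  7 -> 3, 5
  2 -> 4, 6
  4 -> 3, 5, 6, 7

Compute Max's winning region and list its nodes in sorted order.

0, 3, 7

A0 = {0, 3}
A1: add {7} — 7 (Max) has 7→3.
A2 = A1; e.g. 1 (Min) can still go to 2. Fixed point.
Max's winning region = {0, 3, 7}.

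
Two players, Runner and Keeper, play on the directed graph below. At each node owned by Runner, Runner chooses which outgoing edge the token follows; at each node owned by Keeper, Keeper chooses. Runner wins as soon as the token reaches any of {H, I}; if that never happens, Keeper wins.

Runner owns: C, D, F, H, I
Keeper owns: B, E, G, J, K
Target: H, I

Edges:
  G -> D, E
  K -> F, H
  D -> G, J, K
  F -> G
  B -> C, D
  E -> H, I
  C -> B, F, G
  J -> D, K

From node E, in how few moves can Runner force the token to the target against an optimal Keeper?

A0 = {H, I}
A1: add {E} — E (Keeper): all of {H, I} already in.
A2 = A1; e.g. B (Keeper) can still go to C. Fixed point.
E enters the attractor at level 1, so Runner can force the target in 1 move from there.

1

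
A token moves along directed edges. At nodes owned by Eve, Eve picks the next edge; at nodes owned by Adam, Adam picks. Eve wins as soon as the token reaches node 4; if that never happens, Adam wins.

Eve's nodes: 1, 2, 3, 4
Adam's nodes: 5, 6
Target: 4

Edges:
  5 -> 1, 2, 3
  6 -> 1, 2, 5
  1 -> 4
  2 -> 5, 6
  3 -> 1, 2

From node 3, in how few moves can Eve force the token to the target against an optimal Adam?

2

A0 = {4}
A1: add {1} — 1 (Eve) has 1→4.
A2: add {3} — 3 (Eve) has 3→1.
A3 = A2; e.g. 2 (Eve) has no edge into A2. Fixed point.
3 enters the attractor at level 2, so Eve can force the target in 2 moves from there.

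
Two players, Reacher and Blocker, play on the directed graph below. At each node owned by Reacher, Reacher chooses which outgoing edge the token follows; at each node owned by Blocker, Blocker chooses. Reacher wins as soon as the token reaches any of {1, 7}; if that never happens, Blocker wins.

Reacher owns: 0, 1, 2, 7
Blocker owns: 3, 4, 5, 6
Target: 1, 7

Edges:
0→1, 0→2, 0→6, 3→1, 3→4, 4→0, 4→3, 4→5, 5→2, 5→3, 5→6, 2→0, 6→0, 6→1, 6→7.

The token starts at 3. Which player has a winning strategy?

Blocker

A0 = {1, 7}
A1: add {0} — 0 (Reacher) has 0→1.
A2: add {2, 6} — 2 (Reacher) has 2→0; 6 (Blocker): all of {0, 1, 7} already in.
A3 = A2; e.g. 3 (Blocker) can still go to 4. Fixed point.
3 never enters the attractor, so Blocker can avoid the target forever.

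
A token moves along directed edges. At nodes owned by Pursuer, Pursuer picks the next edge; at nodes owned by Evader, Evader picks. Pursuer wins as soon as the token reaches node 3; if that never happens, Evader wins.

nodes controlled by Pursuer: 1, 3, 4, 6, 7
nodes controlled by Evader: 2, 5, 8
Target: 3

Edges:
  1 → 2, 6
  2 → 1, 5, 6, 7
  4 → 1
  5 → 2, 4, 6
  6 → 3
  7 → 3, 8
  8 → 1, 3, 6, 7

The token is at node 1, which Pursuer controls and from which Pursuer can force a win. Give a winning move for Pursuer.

6

A0 = {3}
A1: add {6, 7} — 6 (Pursuer) has 6→3; 7 (Pursuer) has 7→3.
A2: add {1} — 1 (Pursuer) has 1→6.
A3: add {4, 8} — 4 (Pursuer) has 4→1; 8 (Evader): all of {1, 3, 6, 7} already in.
A4 = A3; e.g. 2 (Evader) can still go to 5. Fixed point.
From 1, successor 6 is in the attractor (rank 1); the other successor 2 is not.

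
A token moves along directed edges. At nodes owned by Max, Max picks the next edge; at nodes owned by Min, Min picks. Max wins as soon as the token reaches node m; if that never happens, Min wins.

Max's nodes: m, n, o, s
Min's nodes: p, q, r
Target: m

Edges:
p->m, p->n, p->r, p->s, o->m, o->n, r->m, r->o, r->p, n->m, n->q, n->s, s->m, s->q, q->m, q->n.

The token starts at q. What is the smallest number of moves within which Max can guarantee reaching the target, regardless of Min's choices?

A0 = {m}
A1: add {n, o, s} — n (Max) has n→m; o (Max) has o→m; s (Max) has s→m.
A2: add {q} — q (Min): all of {m, n} already in.
A3 = A2; e.g. p (Min) can still go to r. Fixed point.
q enters the attractor at level 2, so Max can force the target in 2 moves from there.

2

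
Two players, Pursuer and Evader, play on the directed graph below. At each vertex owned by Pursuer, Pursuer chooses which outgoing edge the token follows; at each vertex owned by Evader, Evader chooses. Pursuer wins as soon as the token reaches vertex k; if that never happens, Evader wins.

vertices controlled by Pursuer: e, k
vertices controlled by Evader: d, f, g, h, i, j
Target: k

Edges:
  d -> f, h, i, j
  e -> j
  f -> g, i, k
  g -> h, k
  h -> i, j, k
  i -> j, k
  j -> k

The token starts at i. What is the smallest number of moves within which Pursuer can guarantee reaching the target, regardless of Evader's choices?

A0 = {k}
A1: add {j} — j (Evader): all of {k} already in.
A2: add {e, i} — e (Pursuer) has e→j; i (Evader): all of {j, k} already in.
i enters the attractor at level 2, so Pursuer can force the target in 2 moves from there.

2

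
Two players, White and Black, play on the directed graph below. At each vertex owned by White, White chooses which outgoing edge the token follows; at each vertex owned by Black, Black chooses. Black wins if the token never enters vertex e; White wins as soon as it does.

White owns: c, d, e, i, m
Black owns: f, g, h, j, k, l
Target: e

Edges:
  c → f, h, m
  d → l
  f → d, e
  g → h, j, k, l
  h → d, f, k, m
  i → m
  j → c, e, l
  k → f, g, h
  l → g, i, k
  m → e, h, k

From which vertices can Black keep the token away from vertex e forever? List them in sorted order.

A0 = {e}
A1: add {m} — m (White) has m→e.
A2: add {c, i} — c (White) has c→m; i (White) has i→m.
A3 = A2; e.g. d (White) has no edge into A2. Fixed point.
White's attractor = {c, e, i, m}; Black avoids the target exactly from the complement.

d, f, g, h, j, k, l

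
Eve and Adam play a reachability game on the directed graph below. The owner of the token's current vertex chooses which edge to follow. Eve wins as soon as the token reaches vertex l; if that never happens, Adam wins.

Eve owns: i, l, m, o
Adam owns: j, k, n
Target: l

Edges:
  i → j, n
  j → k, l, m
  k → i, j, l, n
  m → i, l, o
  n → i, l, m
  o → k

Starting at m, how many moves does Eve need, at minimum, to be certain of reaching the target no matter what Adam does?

1

A0 = {l}
A1: add {m} — m (Eve) has m→l.
A2 = A1; e.g. i (Eve) has no edge into A1. Fixed point.
m enters the attractor at level 1, so Eve can force the target in 1 move from there.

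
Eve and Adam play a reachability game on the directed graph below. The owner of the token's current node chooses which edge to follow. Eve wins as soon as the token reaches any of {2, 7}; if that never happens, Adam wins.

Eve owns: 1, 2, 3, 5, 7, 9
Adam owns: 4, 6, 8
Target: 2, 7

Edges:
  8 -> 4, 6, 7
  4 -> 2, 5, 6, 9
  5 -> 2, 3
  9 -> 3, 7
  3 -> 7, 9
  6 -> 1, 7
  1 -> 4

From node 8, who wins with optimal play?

A0 = {2, 7}
A1: add {3, 5, 9} — 3 (Eve) has 3→7; 5 (Eve) has 5→2; 9 (Eve) has 9→7.
A2 = A1; e.g. 1 (Eve) has no edge into A1. Fixed point.
8 never enters the attractor, so Adam can avoid the target forever.

Adam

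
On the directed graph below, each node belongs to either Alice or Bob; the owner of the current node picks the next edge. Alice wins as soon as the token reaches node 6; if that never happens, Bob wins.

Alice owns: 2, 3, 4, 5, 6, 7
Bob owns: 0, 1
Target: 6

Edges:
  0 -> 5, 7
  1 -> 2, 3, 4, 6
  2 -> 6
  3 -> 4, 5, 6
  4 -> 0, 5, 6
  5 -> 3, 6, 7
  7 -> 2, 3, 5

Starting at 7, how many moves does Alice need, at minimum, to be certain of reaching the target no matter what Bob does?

A0 = {6}
A1: add {2, 3, 4, 5} — 2 (Alice) has 2→6; 3 (Alice) has 3→6; 4 (Alice) has 4→6; 5 (Alice) has 5→6.
A2: add {1, 7} — 1 (Bob): all of {2, 3, 4, 6} already in; 7 (Alice) has 7→2.
7 enters the attractor at level 2, so Alice can force the target in 2 moves from there.

2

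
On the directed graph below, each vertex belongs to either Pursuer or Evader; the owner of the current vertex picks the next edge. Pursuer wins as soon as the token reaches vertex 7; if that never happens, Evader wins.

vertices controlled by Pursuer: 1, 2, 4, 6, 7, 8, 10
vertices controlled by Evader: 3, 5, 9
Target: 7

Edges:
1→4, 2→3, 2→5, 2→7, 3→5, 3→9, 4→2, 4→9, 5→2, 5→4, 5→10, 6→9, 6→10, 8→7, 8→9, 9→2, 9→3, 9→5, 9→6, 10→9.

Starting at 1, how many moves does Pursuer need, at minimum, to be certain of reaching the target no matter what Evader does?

A0 = {7}
A1: add {2, 8} — 2 (Pursuer) has 2→7; 8 (Pursuer) has 8→7.
A2: add {4} — 4 (Pursuer) has 4→2.
A3: add {1} — 1 (Pursuer) has 1→4.
A4 = A3; e.g. 3 (Evader) can still go to 5. Fixed point.
1 enters the attractor at level 3, so Pursuer can force the target in 3 moves from there.

3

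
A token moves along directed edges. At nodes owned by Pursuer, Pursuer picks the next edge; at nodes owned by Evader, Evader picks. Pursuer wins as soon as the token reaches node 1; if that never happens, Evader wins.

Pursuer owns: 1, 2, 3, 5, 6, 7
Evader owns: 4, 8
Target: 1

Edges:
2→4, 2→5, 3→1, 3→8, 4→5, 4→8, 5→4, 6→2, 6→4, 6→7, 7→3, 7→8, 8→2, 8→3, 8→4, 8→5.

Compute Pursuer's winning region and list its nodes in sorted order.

A0 = {1}
A1: add {3} — 3 (Pursuer) has 3→1.
A2: add {7} — 7 (Pursuer) has 7→3.
A3: add {6} — 6 (Pursuer) has 6→7.
A4 = A3; e.g. 2 (Pursuer) has no edge into A3. Fixed point.
Pursuer's winning region = {1, 3, 6, 7}.

1, 3, 6, 7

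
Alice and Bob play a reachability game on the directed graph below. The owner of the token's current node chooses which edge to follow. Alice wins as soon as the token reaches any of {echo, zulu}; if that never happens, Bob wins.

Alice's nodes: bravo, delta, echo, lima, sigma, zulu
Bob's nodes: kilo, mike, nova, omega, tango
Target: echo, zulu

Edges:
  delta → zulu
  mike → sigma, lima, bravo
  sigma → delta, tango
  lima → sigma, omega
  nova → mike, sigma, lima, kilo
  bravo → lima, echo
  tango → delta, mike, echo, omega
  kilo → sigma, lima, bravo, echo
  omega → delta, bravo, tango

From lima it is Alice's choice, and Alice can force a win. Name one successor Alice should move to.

sigma

A0 = {echo, zulu}
A1: add {bravo, delta} — delta (Alice) has delta→zulu; bravo (Alice) has bravo→echo.
A2: add {sigma} — sigma (Alice) has sigma→delta.
A3: add {lima} — lima (Alice) has lima→sigma.
A4: add {kilo, mike} — mike (Bob): all of {sigma, lima, bravo} already in; kilo (Bob): all of {sigma, lima, bravo, echo} already in.
A5: add {nova} — nova (Bob): all of {mike, sigma, lima, kilo} already in.
A6 = A5; e.g. tango (Bob) can still go to omega. Fixed point.
From lima, successor sigma is in the attractor (rank 2); the other successor omega is not.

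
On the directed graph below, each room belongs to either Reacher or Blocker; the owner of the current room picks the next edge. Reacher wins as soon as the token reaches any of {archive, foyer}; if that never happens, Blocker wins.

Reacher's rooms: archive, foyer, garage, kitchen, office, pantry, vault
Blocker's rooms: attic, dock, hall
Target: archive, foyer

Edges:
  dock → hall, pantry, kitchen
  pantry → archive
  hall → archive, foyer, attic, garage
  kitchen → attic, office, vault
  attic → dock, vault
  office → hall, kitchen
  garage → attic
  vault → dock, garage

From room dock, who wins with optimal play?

A0 = {archive, foyer}
A1: add {pantry} — pantry (Reacher) has pantry→archive.
A2 = A1; e.g. attic (Blocker) can still go to dock. Fixed point.
dock never enters the attractor, so Blocker can avoid the target forever.

Blocker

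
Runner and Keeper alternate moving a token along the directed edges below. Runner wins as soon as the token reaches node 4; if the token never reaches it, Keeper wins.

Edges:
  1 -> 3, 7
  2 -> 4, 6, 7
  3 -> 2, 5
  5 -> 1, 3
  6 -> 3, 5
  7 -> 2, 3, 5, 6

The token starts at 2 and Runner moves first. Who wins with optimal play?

Track states (vertex, player-to-move).
A0 = {(4,Runner), (4,Keeper)}
A1: add {(2,Runner)}.
(2,Runner) ∈ A1 ⇒ Runner forces the target.

Runner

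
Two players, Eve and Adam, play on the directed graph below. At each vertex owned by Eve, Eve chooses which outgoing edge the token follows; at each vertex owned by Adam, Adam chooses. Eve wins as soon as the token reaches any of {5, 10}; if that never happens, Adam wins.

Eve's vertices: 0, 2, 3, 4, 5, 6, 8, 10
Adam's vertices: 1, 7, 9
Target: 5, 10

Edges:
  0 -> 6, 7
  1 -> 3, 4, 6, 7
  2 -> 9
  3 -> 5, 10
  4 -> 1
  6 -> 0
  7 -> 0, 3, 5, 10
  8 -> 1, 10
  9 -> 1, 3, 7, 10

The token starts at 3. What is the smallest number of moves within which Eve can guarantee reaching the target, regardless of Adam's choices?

1

A0 = {5, 10}
A1: add {3, 8} — 3 (Eve) has 3→5; 8 (Eve) has 8→10.
A2 = A1; e.g. 0 (Eve) has no edge into A1. Fixed point.
3 enters the attractor at level 1, so Eve can force the target in 1 move from there.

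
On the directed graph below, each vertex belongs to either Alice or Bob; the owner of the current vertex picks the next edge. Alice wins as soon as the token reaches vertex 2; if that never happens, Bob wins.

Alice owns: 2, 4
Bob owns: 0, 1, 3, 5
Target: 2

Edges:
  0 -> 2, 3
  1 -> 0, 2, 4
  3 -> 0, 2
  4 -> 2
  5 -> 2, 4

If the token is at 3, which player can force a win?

Bob

A0 = {2}
A1: add {4} — 4 (Alice) has 4→2.
A2: add {5} — 5 (Bob): all of {2, 4} already in.
A3 = A2; e.g. 0 (Bob) can still go to 3. Fixed point.
3 never enters the attractor, so Bob can avoid the target forever.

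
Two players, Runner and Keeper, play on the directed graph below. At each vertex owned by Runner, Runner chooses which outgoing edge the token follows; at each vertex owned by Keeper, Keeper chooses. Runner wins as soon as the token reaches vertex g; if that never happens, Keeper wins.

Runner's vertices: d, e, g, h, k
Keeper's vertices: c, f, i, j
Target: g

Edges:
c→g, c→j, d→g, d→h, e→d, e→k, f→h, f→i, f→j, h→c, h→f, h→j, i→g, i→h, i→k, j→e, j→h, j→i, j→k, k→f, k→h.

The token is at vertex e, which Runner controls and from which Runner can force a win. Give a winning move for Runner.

A0 = {g}
A1: add {d} — d (Runner) has d→g.
A2: add {e} — e (Runner) has e→d.
A3 = A2; e.g. c (Keeper) can still go to j. Fixed point.
From e, successor d is in the attractor (rank 1); the other successor k is not.

d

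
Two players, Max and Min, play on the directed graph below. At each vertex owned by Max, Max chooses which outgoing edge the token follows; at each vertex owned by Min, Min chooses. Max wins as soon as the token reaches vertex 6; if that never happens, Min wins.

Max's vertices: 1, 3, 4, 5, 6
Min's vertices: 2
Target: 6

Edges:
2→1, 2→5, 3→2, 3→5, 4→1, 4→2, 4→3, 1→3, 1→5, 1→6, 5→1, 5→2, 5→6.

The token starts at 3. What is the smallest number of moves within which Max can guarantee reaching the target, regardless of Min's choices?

A0 = {6}
A1: add {1, 5} — 1 (Max) has 1→6; 5 (Max) has 5→6.
A2: add {2, 3, 4} — 2 (Min): all of {1, 5} already in; 3 (Max) has 3→5; 4 (Max) has 4→1.
A2 = all vertices. Fixed point.
3 enters the attractor at level 2, so Max can force the target in 2 moves from there.

2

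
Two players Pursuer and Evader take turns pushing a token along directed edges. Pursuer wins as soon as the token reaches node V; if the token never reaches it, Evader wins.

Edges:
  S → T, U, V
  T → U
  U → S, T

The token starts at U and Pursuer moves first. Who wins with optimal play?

Track states (vertex, player-to-move).
A0 = {(V,Pursuer), (V,Evader)}
A1: add {(S,Pursuer)}.
A2 = A1; e.g. (S,Evader) stays out. (U,Pursuer) never enters ⇒ Evader avoids the target.

Evader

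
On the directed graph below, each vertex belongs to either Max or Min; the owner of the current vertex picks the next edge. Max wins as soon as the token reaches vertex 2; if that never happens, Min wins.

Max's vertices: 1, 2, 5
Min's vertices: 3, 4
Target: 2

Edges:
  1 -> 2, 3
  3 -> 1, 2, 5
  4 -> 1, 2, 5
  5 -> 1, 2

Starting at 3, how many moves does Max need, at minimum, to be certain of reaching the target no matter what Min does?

2

A0 = {2}
A1: add {1, 5} — 1 (Max) has 1→2; 5 (Max) has 5→2.
A2: add {3, 4} — 3 (Min): all of {1, 2, 5} already in; 4 (Min): all of {1, 2, 5} already in.
A2 = all vertices. Fixed point.
3 enters the attractor at level 2, so Max can force the target in 2 moves from there.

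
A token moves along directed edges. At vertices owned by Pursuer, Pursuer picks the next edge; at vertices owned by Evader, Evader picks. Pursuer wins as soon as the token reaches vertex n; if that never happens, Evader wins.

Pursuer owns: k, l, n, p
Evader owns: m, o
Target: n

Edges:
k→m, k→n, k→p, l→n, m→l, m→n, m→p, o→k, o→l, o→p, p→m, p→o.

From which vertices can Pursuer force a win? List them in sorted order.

A0 = {n}
A1: add {k, l} — k (Pursuer) has k→n; l (Pursuer) has l→n.
A2 = A1; e.g. m (Evader) can still go to p. Fixed point.
Pursuer's winning region = {k, l, n}.

k, l, n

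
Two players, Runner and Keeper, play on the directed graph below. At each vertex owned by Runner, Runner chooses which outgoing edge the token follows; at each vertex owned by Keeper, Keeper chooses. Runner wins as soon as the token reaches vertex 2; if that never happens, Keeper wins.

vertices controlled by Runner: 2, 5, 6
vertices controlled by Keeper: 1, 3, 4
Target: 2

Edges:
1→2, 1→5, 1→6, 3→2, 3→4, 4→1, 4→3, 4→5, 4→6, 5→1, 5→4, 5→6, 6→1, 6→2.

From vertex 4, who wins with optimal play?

Keeper

A0 = {2}
A1: add {6} — 6 (Runner) has 6→2.
A2: add {5} — 5 (Runner) has 5→6.
A3: add {1} — 1 (Keeper): all of {2, 5, 6} already in.
A4 = A3; e.g. 3 (Keeper) can still go to 4. Fixed point.
4 never enters the attractor, so Keeper can avoid the target forever.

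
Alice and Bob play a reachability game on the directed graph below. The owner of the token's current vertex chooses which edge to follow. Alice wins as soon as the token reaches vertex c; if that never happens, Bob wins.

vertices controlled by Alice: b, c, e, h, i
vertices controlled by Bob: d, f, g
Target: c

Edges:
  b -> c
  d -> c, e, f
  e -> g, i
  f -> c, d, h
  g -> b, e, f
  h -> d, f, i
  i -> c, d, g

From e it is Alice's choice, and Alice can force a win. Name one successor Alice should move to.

i

A0 = {c}
A1: add {b, i} — b (Alice) has b→c; i (Alice) has i→c.
A2: add {e, h} — e (Alice) has e→i; h (Alice) has h→i.
A3 = A2; e.g. d (Bob) can still go to f. Fixed point.
From e, successor i is in the attractor (rank 1); the other successor g is not.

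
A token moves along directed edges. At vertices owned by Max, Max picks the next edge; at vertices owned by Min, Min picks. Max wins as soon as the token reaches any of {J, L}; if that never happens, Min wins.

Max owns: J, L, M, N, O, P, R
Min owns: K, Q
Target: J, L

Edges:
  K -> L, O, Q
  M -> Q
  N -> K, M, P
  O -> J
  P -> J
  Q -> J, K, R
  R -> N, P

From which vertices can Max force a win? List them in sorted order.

A0 = {J, L}
A1: add {O, P} — O (Max) has O→J; P (Max) has P→J.
A2: add {N, R} — N (Max) has N→P; R (Max) has R→P.
A3 = A2; e.g. K (Min) can still go to Q. Fixed point.
Max's winning region = {J, L, N, O, P, R}.

J, L, N, O, P, R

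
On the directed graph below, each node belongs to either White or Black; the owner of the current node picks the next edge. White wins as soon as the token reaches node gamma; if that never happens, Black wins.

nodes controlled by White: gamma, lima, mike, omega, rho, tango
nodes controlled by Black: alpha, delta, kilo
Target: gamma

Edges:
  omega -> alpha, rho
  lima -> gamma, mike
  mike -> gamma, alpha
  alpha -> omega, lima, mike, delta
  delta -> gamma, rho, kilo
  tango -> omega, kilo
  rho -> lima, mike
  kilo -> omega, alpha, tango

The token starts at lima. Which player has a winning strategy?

A0 = {gamma}
A1: add {lima, mike} — lima (White) has lima→gamma; mike (White) has mike→gamma.
lima ∈ A1, so White can force the target.

White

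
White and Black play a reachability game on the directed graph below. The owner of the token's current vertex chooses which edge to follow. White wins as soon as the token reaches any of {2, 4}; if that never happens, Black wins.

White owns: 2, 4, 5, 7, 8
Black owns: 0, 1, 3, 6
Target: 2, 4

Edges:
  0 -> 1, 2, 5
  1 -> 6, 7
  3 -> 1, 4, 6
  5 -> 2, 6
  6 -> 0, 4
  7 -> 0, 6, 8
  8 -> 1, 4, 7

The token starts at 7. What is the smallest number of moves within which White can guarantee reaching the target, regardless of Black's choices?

A0 = {2, 4}
A1: add {5, 8} — 5 (White) has 5→2; 8 (White) has 8→4.
A2: add {7} — 7 (White) has 7→8.
A3 = A2; e.g. 0 (Black) can still go to 1. Fixed point.
7 enters the attractor at level 2, so White can force the target in 2 moves from there.

2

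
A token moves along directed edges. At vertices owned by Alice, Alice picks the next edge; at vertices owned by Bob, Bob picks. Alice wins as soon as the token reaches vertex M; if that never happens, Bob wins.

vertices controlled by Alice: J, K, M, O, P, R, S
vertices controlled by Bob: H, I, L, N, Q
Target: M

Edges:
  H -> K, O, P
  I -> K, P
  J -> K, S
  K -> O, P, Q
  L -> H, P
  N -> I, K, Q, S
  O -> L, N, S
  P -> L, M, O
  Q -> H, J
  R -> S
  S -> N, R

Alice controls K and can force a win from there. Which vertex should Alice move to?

P

A0 = {M}
A1: add {P} — P (Alice) has P→M.
A2: add {K} — K (Alice) has K→P.
A3: add {I, J} — I (Bob): all of {K, P} already in; J (Alice) has J→K.
A4 = A3; e.g. H (Bob) can still go to O. Fixed point.
From K, successor P is in the attractor (rank 1); the other successors O, Q are not.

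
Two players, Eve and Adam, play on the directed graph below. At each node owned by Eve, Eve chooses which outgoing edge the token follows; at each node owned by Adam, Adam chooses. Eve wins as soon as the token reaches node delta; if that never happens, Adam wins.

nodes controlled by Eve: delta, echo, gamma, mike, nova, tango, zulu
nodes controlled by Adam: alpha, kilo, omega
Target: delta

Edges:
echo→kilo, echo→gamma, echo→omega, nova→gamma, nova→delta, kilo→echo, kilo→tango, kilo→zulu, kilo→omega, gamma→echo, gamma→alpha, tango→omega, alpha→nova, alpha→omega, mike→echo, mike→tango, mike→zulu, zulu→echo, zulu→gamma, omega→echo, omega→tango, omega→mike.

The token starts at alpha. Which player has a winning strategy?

A0 = {delta}
A1: add {nova} — nova (Eve) has nova→delta.
A2 = A1; e.g. echo (Eve) has no edge into A1. Fixed point.
alpha never enters the attractor, so Adam can avoid the target forever.

Adam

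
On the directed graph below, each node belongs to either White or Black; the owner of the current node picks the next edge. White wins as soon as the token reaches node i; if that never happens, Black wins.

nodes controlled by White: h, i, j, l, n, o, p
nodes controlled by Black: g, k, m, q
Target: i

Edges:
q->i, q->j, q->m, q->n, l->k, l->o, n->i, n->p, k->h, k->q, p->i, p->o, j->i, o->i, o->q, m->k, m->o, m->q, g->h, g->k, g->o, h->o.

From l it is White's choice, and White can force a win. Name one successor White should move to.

A0 = {i}
A1: add {j, n, o, p} — j (White) has j→i; n (White) has n→i; o (White) has o→i; p (White) has p→i.
A2: add {h, l} — h (White) has h→o; l (White) has l→o.
A3 = A2; e.g. g (Black) can still go to k. Fixed point.
From l, successor o is in the attractor (rank 1); the other successor k is not.

o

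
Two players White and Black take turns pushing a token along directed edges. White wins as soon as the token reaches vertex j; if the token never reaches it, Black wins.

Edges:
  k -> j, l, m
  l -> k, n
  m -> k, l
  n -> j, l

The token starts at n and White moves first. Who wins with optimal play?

Track states (vertex, player-to-move).
A0 = {(j,White), (j,Black)}
A1: add {(k,White), (n,White)}.
(n,White) ∈ A1 ⇒ White forces the target.

White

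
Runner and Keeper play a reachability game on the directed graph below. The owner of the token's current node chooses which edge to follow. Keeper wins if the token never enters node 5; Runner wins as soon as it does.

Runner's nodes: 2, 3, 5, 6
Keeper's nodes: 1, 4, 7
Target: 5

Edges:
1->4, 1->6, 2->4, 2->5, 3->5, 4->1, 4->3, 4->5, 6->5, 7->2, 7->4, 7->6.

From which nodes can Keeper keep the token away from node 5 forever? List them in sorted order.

1, 4, 7

A0 = {5}
A1: add {2, 3, 6} — 2 (Runner) has 2→5; 3 (Runner) has 3→5; 6 (Runner) has 6→5.
A2 = A1; e.g. 1 (Keeper) can still go to 4. Fixed point.
Runner's attractor = {2, 3, 5, 6}; Keeper avoids the target exactly from the complement.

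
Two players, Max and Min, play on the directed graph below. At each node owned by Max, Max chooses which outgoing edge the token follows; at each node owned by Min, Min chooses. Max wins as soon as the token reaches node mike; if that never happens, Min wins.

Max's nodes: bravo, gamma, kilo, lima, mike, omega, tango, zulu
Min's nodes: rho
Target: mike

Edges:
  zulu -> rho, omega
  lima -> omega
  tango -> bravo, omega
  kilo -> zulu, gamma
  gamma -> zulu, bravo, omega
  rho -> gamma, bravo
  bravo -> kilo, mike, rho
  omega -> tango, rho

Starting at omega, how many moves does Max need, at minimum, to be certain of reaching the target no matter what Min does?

3

A0 = {mike}
A1: add {bravo} — bravo (Max) has bravo→mike.
A2: add {gamma, tango} — tango (Max) has tango→bravo; gamma (Max) has gamma→bravo.
A3: add {kilo, omega, rho} — kilo (Max) has kilo→gamma; rho (Min): all of {gamma, bravo} already in; omega (Max) has omega→tango.
omega enters the attractor at level 3, so Max can force the target in 3 moves from there.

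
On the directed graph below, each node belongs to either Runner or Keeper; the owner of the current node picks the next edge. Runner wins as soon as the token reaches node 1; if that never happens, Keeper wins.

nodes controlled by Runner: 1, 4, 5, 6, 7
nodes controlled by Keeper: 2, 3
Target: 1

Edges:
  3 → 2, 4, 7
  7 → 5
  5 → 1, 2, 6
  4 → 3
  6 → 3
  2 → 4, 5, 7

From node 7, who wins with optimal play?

A0 = {1}
A1: add {5} — 5 (Runner) has 5→1.
A2: add {7} — 7 (Runner) has 7→5.
A3 = A2; e.g. 2 (Keeper) can still go to 4. Fixed point.
7 ∈ A2, so Runner can force the target.

Runner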